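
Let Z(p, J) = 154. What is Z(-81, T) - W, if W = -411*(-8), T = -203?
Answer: -3134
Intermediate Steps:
W = 3288
Z(-81, T) - W = 154 - 1*3288 = 154 - 3288 = -3134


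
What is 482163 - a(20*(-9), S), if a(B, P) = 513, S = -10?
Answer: 481650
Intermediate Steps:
482163 - a(20*(-9), S) = 482163 - 1*513 = 482163 - 513 = 481650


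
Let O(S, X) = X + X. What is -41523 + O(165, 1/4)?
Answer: -83045/2 ≈ -41523.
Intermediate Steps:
O(S, X) = 2*X
-41523 + O(165, 1/4) = -41523 + 2/4 = -41523 + 2*(¼) = -41523 + ½ = -83045/2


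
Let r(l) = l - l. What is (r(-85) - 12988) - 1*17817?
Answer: -30805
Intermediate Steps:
r(l) = 0
(r(-85) - 12988) - 1*17817 = (0 - 12988) - 1*17817 = -12988 - 17817 = -30805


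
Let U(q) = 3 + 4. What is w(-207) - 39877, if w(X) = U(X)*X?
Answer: -41326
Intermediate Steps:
U(q) = 7
w(X) = 7*X
w(-207) - 39877 = 7*(-207) - 39877 = -1449 - 39877 = -41326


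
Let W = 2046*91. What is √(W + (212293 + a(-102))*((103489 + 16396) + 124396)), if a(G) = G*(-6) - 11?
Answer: 30*√57784606 ≈ 2.2805e+5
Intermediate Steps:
a(G) = -11 - 6*G (a(G) = -6*G - 11 = -11 - 6*G)
W = 186186
√(W + (212293 + a(-102))*((103489 + 16396) + 124396)) = √(186186 + (212293 + (-11 - 6*(-102)))*((103489 + 16396) + 124396)) = √(186186 + (212293 + (-11 + 612))*(119885 + 124396)) = √(186186 + (212293 + 601)*244281) = √(186186 + 212894*244281) = √(186186 + 52005959214) = √52006145400 = 30*√57784606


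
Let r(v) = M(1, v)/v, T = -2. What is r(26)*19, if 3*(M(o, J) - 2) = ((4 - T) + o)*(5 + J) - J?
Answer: 3743/78 ≈ 47.987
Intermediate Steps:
M(o, J) = 2 - J/3 + (5 + J)*(6 + o)/3 (M(o, J) = 2 + (((4 - 1*(-2)) + o)*(5 + J) - J)/3 = 2 + (((4 + 2) + o)*(5 + J) - J)/3 = 2 + ((6 + o)*(5 + J) - J)/3 = 2 + ((5 + J)*(6 + o) - J)/3 = 2 + (-J + (5 + J)*(6 + o))/3 = 2 + (-J/3 + (5 + J)*(6 + o)/3) = 2 - J/3 + (5 + J)*(6 + o)/3)
r(v) = (41/3 + 2*v)/v (r(v) = (12 + 5*v/3 + (5/3)*1 + (⅓)*v*1)/v = (12 + 5*v/3 + 5/3 + v/3)/v = (41/3 + 2*v)/v)
r(26)*19 = (2 + (41/3)/26)*19 = (2 + (41/3)*(1/26))*19 = (2 + 41/78)*19 = (197/78)*19 = 3743/78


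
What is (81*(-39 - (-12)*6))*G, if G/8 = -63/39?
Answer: -449064/13 ≈ -34543.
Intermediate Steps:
G = -168/13 (G = 8*(-63/39) = 8*(-63*1/39) = 8*(-21/13) = -168/13 ≈ -12.923)
(81*(-39 - (-12)*6))*G = (81*(-39 - (-12)*6))*(-168/13) = (81*(-39 - 1*(-72)))*(-168/13) = (81*(-39 + 72))*(-168/13) = (81*33)*(-168/13) = 2673*(-168/13) = -449064/13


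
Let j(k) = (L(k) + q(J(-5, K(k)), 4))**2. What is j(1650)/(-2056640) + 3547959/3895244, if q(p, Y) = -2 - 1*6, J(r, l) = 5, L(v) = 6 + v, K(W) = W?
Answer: -51284911919/125173665940 ≈ -0.40971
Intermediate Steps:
q(p, Y) = -8 (q(p, Y) = -2 - 6 = -8)
j(k) = (-2 + k)**2 (j(k) = ((6 + k) - 8)**2 = (-2 + k)**2)
j(1650)/(-2056640) + 3547959/3895244 = (-2 + 1650)**2/(-2056640) + 3547959/3895244 = 1648**2*(-1/2056640) + 3547959*(1/3895244) = 2715904*(-1/2056640) + 3547959/3895244 = -42436/32135 + 3547959/3895244 = -51284911919/125173665940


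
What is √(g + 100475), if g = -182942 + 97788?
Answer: √15321 ≈ 123.78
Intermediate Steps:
g = -85154
√(g + 100475) = √(-85154 + 100475) = √15321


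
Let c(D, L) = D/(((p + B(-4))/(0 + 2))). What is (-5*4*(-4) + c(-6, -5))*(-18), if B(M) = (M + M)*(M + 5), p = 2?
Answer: -1476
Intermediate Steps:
B(M) = 2*M*(5 + M) (B(M) = (2*M)*(5 + M) = 2*M*(5 + M))
c(D, L) = -D/3 (c(D, L) = D/(((2 + 2*(-4)*(5 - 4))/(0 + 2))) = D/(((2 + 2*(-4)*1)/2)) = D/(((2 - 8)*(½))) = D/((-6*½)) = D/(-3) = D*(-⅓) = -D/3)
(-5*4*(-4) + c(-6, -5))*(-18) = (-5*4*(-4) - ⅓*(-6))*(-18) = (-20*(-4) + 2)*(-18) = (80 + 2)*(-18) = 82*(-18) = -1476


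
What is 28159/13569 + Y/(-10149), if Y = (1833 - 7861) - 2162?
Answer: 132305267/45903927 ≈ 2.8822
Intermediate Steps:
Y = -8190 (Y = -6028 - 2162 = -8190)
28159/13569 + Y/(-10149) = 28159/13569 - 8190/(-10149) = 28159*(1/13569) - 8190*(-1/10149) = 28159/13569 + 2730/3383 = 132305267/45903927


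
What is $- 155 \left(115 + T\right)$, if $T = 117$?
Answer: $-35960$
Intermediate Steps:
$- 155 \left(115 + T\right) = - 155 \left(115 + 117\right) = \left(-155\right) 232 = -35960$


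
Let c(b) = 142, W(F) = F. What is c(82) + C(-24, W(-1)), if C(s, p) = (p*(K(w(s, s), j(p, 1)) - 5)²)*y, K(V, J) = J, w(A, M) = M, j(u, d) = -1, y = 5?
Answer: -38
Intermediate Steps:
C(s, p) = 180*p (C(s, p) = (p*(-1 - 5)²)*5 = (p*(-6)²)*5 = (p*36)*5 = (36*p)*5 = 180*p)
c(82) + C(-24, W(-1)) = 142 + 180*(-1) = 142 - 180 = -38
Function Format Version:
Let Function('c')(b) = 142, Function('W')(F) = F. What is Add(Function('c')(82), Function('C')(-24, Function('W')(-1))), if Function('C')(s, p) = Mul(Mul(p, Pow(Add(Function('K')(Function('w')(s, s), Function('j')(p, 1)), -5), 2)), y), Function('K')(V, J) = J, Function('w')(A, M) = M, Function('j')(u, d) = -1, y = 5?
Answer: -38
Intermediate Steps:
Function('C')(s, p) = Mul(180, p) (Function('C')(s, p) = Mul(Mul(p, Pow(Add(-1, -5), 2)), 5) = Mul(Mul(p, Pow(-6, 2)), 5) = Mul(Mul(p, 36), 5) = Mul(Mul(36, p), 5) = Mul(180, p))
Add(Function('c')(82), Function('C')(-24, Function('W')(-1))) = Add(142, Mul(180, -1)) = Add(142, -180) = -38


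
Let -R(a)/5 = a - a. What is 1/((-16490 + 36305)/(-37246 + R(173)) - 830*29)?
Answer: -37246/896531035 ≈ -4.1545e-5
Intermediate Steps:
R(a) = 0 (R(a) = -5*(a - a) = -5*0 = 0)
1/((-16490 + 36305)/(-37246 + R(173)) - 830*29) = 1/((-16490 + 36305)/(-37246 + 0) - 830*29) = 1/(19815/(-37246) - 24070) = 1/(19815*(-1/37246) - 24070) = 1/(-19815/37246 - 24070) = 1/(-896531035/37246) = -37246/896531035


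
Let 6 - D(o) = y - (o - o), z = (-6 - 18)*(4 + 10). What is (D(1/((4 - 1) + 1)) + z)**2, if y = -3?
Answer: 106929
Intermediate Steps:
z = -336 (z = -24*14 = -336)
D(o) = 9 (D(o) = 6 - (-3 - (o - o)) = 6 - (-3 - 1*0) = 6 - (-3 + 0) = 6 - 1*(-3) = 6 + 3 = 9)
(D(1/((4 - 1) + 1)) + z)**2 = (9 - 336)**2 = (-327)**2 = 106929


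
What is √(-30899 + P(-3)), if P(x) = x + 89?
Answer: I*√30813 ≈ 175.54*I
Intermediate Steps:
P(x) = 89 + x
√(-30899 + P(-3)) = √(-30899 + (89 - 3)) = √(-30899 + 86) = √(-30813) = I*√30813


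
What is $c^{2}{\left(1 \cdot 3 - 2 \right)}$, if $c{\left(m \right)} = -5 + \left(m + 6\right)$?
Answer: $4$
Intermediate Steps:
$c{\left(m \right)} = 1 + m$ ($c{\left(m \right)} = -5 + \left(6 + m\right) = 1 + m$)
$c^{2}{\left(1 \cdot 3 - 2 \right)} = \left(1 + \left(1 \cdot 3 - 2\right)\right)^{2} = \left(1 + \left(3 - 2\right)\right)^{2} = \left(1 + 1\right)^{2} = 2^{2} = 4$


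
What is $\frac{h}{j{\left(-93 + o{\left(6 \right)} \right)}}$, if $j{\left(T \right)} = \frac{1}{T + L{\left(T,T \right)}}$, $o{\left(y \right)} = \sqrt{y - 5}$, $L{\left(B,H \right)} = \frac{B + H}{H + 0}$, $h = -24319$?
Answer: $2188710$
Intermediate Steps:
$L{\left(B,H \right)} = \frac{B + H}{H}$
$o{\left(y \right)} = \sqrt{-5 + y}$
$j{\left(T \right)} = \frac{1}{2 + T}$ ($j{\left(T \right)} = \frac{1}{T + \frac{T + T}{T}} = \frac{1}{T + \frac{2 T}{T}} = \frac{1}{T + 2} = \frac{1}{2 + T}$)
$\frac{h}{j{\left(-93 + o{\left(6 \right)} \right)}} = - \frac{24319}{\frac{1}{2 - \left(93 - \sqrt{-5 + 6}\right)}} = - \frac{24319}{\frac{1}{2 - \left(93 - \sqrt{1}\right)}} = - \frac{24319}{\frac{1}{2 + \left(-93 + 1\right)}} = - \frac{24319}{\frac{1}{2 - 92}} = - \frac{24319}{\frac{1}{-90}} = - \frac{24319}{- \frac{1}{90}} = \left(-24319\right) \left(-90\right) = 2188710$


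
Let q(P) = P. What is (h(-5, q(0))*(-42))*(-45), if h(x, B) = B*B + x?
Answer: -9450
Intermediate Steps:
h(x, B) = x + B² (h(x, B) = B² + x = x + B²)
(h(-5, q(0))*(-42))*(-45) = ((-5 + 0²)*(-42))*(-45) = ((-5 + 0)*(-42))*(-45) = -5*(-42)*(-45) = 210*(-45) = -9450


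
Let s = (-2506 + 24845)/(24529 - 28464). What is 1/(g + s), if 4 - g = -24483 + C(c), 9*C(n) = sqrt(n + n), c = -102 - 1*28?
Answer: 15352509701205/375849750849274708 + 139358025*I*sqrt(65)/375849750849274708 ≈ 4.0847e-5 + 2.9893e-9*I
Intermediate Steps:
c = -130 (c = -102 - 28 = -130)
C(n) = sqrt(2)*sqrt(n)/9 (C(n) = sqrt(n + n)/9 = sqrt(2*n)/9 = (sqrt(2)*sqrt(n))/9 = sqrt(2)*sqrt(n)/9)
s = -22339/3935 (s = 22339/(-3935) = 22339*(-1/3935) = -22339/3935 ≈ -5.6770)
g = 24487 - 2*I*sqrt(65)/9 (g = 4 - (-24483 + sqrt(2)*sqrt(-130)/9) = 4 - (-24483 + sqrt(2)*(I*sqrt(130))/9) = 4 - (-24483 + 2*I*sqrt(65)/9) = 4 + (24483 - 2*I*sqrt(65)/9) = 24487 - 2*I*sqrt(65)/9 ≈ 24487.0 - 1.7916*I)
1/(g + s) = 1/((24487 - 2*I*sqrt(65)/9) - 22339/3935) = 1/(96334006/3935 - 2*I*sqrt(65)/9)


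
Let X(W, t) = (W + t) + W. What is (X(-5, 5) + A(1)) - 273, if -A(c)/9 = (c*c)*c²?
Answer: -287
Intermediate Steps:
X(W, t) = t + 2*W
A(c) = -9*c⁴ (A(c) = -9*c*c*c² = -9*c²*c² = -9*c⁴)
(X(-5, 5) + A(1)) - 273 = ((5 + 2*(-5)) - 9*1⁴) - 273 = ((5 - 10) - 9*1) - 273 = (-5 - 9) - 273 = -14 - 273 = -287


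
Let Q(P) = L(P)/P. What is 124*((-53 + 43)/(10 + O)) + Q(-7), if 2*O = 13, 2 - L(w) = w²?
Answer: -15809/231 ≈ -68.437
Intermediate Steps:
L(w) = 2 - w²
O = 13/2 (O = (½)*13 = 13/2 ≈ 6.5000)
Q(P) = (2 - P²)/P
124*((-53 + 43)/(10 + O)) + Q(-7) = 124*((-53 + 43)/(10 + 13/2)) + (-1*(-7) + 2/(-7)) = 124*(-10/33/2) + (7 + 2*(-⅐)) = 124*(-10*2/33) + (7 - 2/7) = 124*(-20/33) + 47/7 = -2480/33 + 47/7 = -15809/231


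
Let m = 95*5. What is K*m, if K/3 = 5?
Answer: 7125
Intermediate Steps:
K = 15 (K = 3*5 = 15)
m = 475
K*m = 15*475 = 7125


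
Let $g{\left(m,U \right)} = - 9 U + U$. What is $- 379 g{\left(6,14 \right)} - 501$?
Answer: $41947$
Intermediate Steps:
$g{\left(m,U \right)} = - 8 U$
$- 379 g{\left(6,14 \right)} - 501 = - 379 \left(\left(-8\right) 14\right) - 501 = \left(-379\right) \left(-112\right) - 501 = 42448 - 501 = 41947$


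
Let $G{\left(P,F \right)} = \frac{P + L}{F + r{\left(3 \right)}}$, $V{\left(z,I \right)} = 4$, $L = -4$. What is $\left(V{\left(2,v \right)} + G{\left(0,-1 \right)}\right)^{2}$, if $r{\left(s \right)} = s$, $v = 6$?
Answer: $4$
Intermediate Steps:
$G{\left(P,F \right)} = \frac{-4 + P}{3 + F}$ ($G{\left(P,F \right)} = \frac{P - 4}{F + 3} = \frac{-4 + P}{3 + F}$)
$\left(V{\left(2,v \right)} + G{\left(0,-1 \right)}\right)^{2} = \left(4 + \frac{-4 + 0}{3 - 1}\right)^{2} = \left(4 + \frac{1}{2} \left(-4\right)\right)^{2} = \left(4 - 2\right)^{2} = 2^{2} = 4$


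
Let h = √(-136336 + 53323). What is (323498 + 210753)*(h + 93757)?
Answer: 50089771007 + 534251*I*√83013 ≈ 5.009e+10 + 1.5393e+8*I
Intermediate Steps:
h = I*√83013 (h = √(-83013) = I*√83013 ≈ 288.12*I)
(323498 + 210753)*(h + 93757) = (323498 + 210753)*(I*√83013 + 93757) = 534251*(93757 + I*√83013) = 50089771007 + 534251*I*√83013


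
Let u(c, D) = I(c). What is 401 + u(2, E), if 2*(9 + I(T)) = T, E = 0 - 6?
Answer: 393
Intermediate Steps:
E = -6
I(T) = -9 + T/2
u(c, D) = -9 + c/2
401 + u(2, E) = 401 + (-9 + (1/2)*2) = 401 + (-9 + 1) = 401 - 8 = 393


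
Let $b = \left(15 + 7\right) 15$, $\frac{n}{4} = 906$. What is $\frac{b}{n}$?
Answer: $\frac{55}{604} \approx 0.09106$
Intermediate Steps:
$n = 3624$ ($n = 4 \cdot 906 = 3624$)
$b = 330$ ($b = 22 \cdot 15 = 330$)
$\frac{b}{n} = \frac{330}{3624} = 330 \cdot \frac{1}{3624} = \frac{55}{604}$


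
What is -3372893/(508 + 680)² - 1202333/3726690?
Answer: -216161092117/79691538960 ≈ -2.7125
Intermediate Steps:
-3372893/(508 + 680)² - 1202333/3726690 = -3372893/(1188²) - 1202333*1/3726690 = -3372893/1411344 - 109303/338790 = -216161092117/79691538960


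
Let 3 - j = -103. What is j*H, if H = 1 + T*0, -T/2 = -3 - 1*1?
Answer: 106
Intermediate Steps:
j = 106 (j = 3 - 1*(-103) = 3 + 103 = 106)
T = 8 (T = -2*(-3 - 1*1) = -2*(-3 - 1) = -2*(-4) = 8)
H = 1 (H = 1 + 8*0 = 1 + 0 = 1)
j*H = 106*1 = 106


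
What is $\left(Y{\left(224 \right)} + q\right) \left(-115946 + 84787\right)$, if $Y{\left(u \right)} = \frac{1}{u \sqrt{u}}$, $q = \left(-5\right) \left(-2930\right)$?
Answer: $-456479350 - \frac{31159 \sqrt{14}}{12544} \approx -4.5648 \cdot 10^{8}$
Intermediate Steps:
$q = 14650$
$Y{\left(u \right)} = \frac{1}{u^{\frac{3}{2}}}$
$\left(Y{\left(224 \right)} + q\right) \left(-115946 + 84787\right) = \left(\frac{1}{896 \sqrt{14}} + 14650\right) \left(-115946 + 84787\right) = \left(\frac{\sqrt{14}}{12544} + 14650\right) \left(-31159\right) = \left(14650 + \frac{\sqrt{14}}{12544}\right) \left(-31159\right) = -456479350 - \frac{31159 \sqrt{14}}{12544}$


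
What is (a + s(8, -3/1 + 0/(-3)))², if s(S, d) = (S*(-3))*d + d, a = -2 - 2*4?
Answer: 3481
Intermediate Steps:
a = -10 (a = -2 - 8 = -10)
s(S, d) = d - 3*S*d (s(S, d) = (-3*S)*d + d = -3*S*d + d = d - 3*S*d)
(a + s(8, -3/1 + 0/(-3)))² = (-10 + (-3/1 + 0/(-3))*(1 - 3*8))² = (-10 + (-3*1 + 0*(-⅓))*(1 - 24))² = (-10 + (-3 + 0)*(-23))² = (-10 - 3*(-23))² = (-10 + 69)² = 59² = 3481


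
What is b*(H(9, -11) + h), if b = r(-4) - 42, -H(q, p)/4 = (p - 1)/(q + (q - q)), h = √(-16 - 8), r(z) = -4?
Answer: -736/3 - 92*I*√6 ≈ -245.33 - 225.35*I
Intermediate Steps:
h = 2*I*√6 (h = √(-24) = 2*I*√6 ≈ 4.899*I)
H(q, p) = -4*(-1 + p)/q (H(q, p) = -4*(p - 1)/(q + (q - q)) = -4*(-1 + p)/(q + 0) = -4*(-1 + p)/q)
b = -46 (b = -4 - 42 = -46)
b*(H(9, -11) + h) = -46*(4*(1 - 1*(-11))/9 + 2*I*√6) = -46*(4*(⅑)*(1 + 11) + 2*I*√6) = -46*(4*(⅑)*12 + 2*I*√6) = -46*(16/3 + 2*I*√6) = -736/3 - 92*I*√6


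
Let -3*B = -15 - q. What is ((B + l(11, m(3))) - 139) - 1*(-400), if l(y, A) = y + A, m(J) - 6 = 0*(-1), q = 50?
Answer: 899/3 ≈ 299.67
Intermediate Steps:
m(J) = 6 (m(J) = 6 + 0*(-1) = 6 + 0 = 6)
B = 65/3 (B = -(-15 - 1*50)/3 = -(-15 - 50)/3 = -⅓*(-65) = 65/3 ≈ 21.667)
l(y, A) = A + y
((B + l(11, m(3))) - 139) - 1*(-400) = ((65/3 + (6 + 11)) - 139) - 1*(-400) = ((65/3 + 17) - 139) + 400 = (116/3 - 139) + 400 = -301/3 + 400 = 899/3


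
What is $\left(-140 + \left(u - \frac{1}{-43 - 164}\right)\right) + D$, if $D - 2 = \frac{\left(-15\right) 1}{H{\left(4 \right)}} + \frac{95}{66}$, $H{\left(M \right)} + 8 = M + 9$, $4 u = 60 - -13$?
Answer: $- \frac{1104853}{9108} \approx -121.31$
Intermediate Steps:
$u = \frac{73}{4}$ ($u = \frac{60 - -13}{4} = \frac{60 + 13}{4} = \frac{1}{4} \cdot 73 = \frac{73}{4} \approx 18.25$)
$H{\left(M \right)} = 1 + M$ ($H{\left(M \right)} = -8 + \left(M + 9\right) = -8 + \left(9 + M\right) = 1 + M$)
$D = \frac{29}{66}$ ($D = 2 + \left(\frac{\left(-15\right) 1}{1 + 4} + \frac{95}{66}\right) = 2 + \left(- \frac{15}{5} + 95 \cdot \frac{1}{66}\right) = 2 + \left(\left(-15\right) \frac{1}{5} + \frac{95}{66}\right) = 2 + \left(-3 + \frac{95}{66}\right) = 2 - \frac{103}{66} = \frac{29}{66} \approx 0.43939$)
$\left(-140 + \left(u - \frac{1}{-43 - 164}\right)\right) + D = \left(-140 + \left(\frac{73}{4} - \frac{1}{-43 - 164}\right)\right) + \frac{29}{66} = \left(-140 + \left(\frac{73}{4} - \frac{1}{-207}\right)\right) + \frac{29}{66} = \left(-140 + \left(\frac{73}{4} - - \frac{1}{207}\right)\right) + \frac{29}{66} = \left(-140 + \left(\frac{73}{4} + \frac{1}{207}\right)\right) + \frac{29}{66} = \left(-140 + \frac{15115}{828}\right) + \frac{29}{66} = - \frac{100805}{828} + \frac{29}{66} = - \frac{1104853}{9108}$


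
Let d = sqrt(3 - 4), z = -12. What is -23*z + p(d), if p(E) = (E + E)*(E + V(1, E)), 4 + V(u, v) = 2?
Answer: 274 - 4*I ≈ 274.0 - 4.0*I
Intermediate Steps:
V(u, v) = -2 (V(u, v) = -4 + 2 = -2)
d = I (d = sqrt(-1) = I ≈ 1.0*I)
p(E) = 2*E*(-2 + E) (p(E) = (E + E)*(E - 2) = (2*E)*(-2 + E) = 2*E*(-2 + E))
-23*z + p(d) = -23*(-12) + 2*I*(-2 + I) = 276 + 2*I*(-2 + I)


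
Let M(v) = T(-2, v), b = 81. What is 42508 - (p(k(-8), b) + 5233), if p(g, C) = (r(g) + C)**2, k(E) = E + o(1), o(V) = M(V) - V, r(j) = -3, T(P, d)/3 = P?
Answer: 31191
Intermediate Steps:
T(P, d) = 3*P
M(v) = -6 (M(v) = 3*(-2) = -6)
o(V) = -6 - V
k(E) = -7 + E (k(E) = E + (-6 - 1*1) = E + (-6 - 1) = E - 7 = -7 + E)
p(g, C) = (-3 + C)**2
42508 - (p(k(-8), b) + 5233) = 42508 - ((-3 + 81)**2 + 5233) = 42508 - (78**2 + 5233) = 42508 - (6084 + 5233) = 42508 - 1*11317 = 42508 - 11317 = 31191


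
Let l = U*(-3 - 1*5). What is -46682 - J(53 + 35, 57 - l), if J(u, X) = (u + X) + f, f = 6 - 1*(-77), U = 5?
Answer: -46950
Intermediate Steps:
f = 83 (f = 6 + 77 = 83)
l = -40 (l = 5*(-3 - 1*5) = 5*(-3 - 5) = 5*(-8) = -40)
J(u, X) = 83 + X + u (J(u, X) = (u + X) + 83 = (X + u) + 83 = 83 + X + u)
-46682 - J(53 + 35, 57 - l) = -46682 - (83 + (57 - 1*(-40)) + (53 + 35)) = -46682 - (83 + (57 + 40) + 88) = -46682 - (83 + 97 + 88) = -46682 - 1*268 = -46682 - 268 = -46950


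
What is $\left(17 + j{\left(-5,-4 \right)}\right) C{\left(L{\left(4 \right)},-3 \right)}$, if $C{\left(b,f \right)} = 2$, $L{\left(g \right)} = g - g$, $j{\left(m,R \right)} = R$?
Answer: $26$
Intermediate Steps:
$L{\left(g \right)} = 0$
$\left(17 + j{\left(-5,-4 \right)}\right) C{\left(L{\left(4 \right)},-3 \right)} = \left(17 - 4\right) 2 = 13 \cdot 2 = 26$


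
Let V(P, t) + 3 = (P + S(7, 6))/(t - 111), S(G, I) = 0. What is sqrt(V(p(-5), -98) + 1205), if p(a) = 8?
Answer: sqrt(52502890)/209 ≈ 34.669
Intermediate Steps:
V(P, t) = -3 + P/(-111 + t) (V(P, t) = -3 + (P + 0)/(t - 111) = -3 + P/(-111 + t))
sqrt(V(p(-5), -98) + 1205) = sqrt((333 + 8 - 3*(-98))/(-111 - 98) + 1205) = sqrt((333 + 8 + 294)/(-209) + 1205) = sqrt(-1/209*635 + 1205) = sqrt(-635/209 + 1205) = sqrt(251210/209) = sqrt(52502890)/209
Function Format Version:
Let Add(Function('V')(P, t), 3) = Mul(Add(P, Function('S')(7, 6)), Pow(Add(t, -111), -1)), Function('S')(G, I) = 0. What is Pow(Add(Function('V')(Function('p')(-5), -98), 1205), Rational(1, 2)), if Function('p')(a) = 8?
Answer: Mul(Rational(1, 209), Pow(52502890, Rational(1, 2))) ≈ 34.669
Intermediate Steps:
Function('V')(P, t) = Add(-3, Mul(P, Pow(Add(-111, t), -1))) (Function('V')(P, t) = Add(-3, Mul(Add(P, 0), Pow(Add(t, -111), -1))) = Add(-3, Mul(P, Pow(Add(-111, t), -1))))
Pow(Add(Function('V')(Function('p')(-5), -98), 1205), Rational(1, 2)) = Pow(Add(Mul(Pow(Add(-111, -98), -1), Add(333, 8, Mul(-3, -98))), 1205), Rational(1, 2)) = Pow(Add(Mul(Pow(-209, -1), Add(333, 8, 294)), 1205), Rational(1, 2)) = Pow(Add(Mul(Rational(-1, 209), 635), 1205), Rational(1, 2)) = Pow(Add(Rational(-635, 209), 1205), Rational(1, 2)) = Pow(Rational(251210, 209), Rational(1, 2)) = Mul(Rational(1, 209), Pow(52502890, Rational(1, 2)))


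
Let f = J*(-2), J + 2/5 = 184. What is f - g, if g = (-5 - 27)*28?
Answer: 2644/5 ≈ 528.80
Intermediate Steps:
J = 918/5 (J = -2/5 + 184 = 918/5 ≈ 183.60)
g = -896 (g = -32*28 = -896)
f = -1836/5 (f = (918/5)*(-2) = -1836/5 ≈ -367.20)
f - g = -1836/5 - 1*(-896) = -1836/5 + 896 = 2644/5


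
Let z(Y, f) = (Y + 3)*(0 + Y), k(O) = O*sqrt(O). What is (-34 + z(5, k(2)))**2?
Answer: 36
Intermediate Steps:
k(O) = O**(3/2)
z(Y, f) = Y*(3 + Y) (z(Y, f) = (3 + Y)*Y = Y*(3 + Y))
(-34 + z(5, k(2)))**2 = (-34 + 5*(3 + 5))**2 = (-34 + 5*8)**2 = (-34 + 40)**2 = 6**2 = 36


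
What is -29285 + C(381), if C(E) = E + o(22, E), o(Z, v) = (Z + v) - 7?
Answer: -28508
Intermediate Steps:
o(Z, v) = -7 + Z + v
C(E) = 15 + 2*E (C(E) = E + (-7 + 22 + E) = E + (15 + E) = 15 + 2*E)
-29285 + C(381) = -29285 + (15 + 2*381) = -29285 + (15 + 762) = -29285 + 777 = -28508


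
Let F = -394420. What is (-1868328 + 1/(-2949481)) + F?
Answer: -6673932233789/2949481 ≈ -2.2627e+6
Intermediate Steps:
(-1868328 + 1/(-2949481)) + F = (-1868328 + 1/(-2949481)) - 394420 = (-1868328 - 1/2949481) - 394420 = -5510597937769/2949481 - 394420 = -6673932233789/2949481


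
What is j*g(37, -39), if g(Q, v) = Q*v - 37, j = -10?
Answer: 14800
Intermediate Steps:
g(Q, v) = -37 + Q*v
j*g(37, -39) = -10*(-37 + 37*(-39)) = -10*(-37 - 1443) = -10*(-1480) = 14800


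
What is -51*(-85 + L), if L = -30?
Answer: 5865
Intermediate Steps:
-51*(-85 + L) = -51*(-85 - 30) = -51*(-115) = 5865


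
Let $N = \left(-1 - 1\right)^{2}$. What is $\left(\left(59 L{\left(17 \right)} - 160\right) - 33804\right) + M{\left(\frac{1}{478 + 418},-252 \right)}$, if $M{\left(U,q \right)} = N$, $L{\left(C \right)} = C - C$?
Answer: $-33960$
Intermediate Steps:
$L{\left(C \right)} = 0$
$N = 4$ ($N = \left(-2\right)^{2} = 4$)
$M{\left(U,q \right)} = 4$
$\left(\left(59 L{\left(17 \right)} - 160\right) - 33804\right) + M{\left(\frac{1}{478 + 418},-252 \right)} = \left(\left(59 \cdot 0 - 160\right) - 33804\right) + 4 = \left(\left(0 - 160\right) - 33804\right) + 4 = \left(-160 - 33804\right) + 4 = -33964 + 4 = -33960$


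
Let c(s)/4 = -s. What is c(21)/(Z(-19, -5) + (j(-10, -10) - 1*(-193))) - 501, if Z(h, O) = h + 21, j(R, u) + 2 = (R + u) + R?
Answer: -81747/163 ≈ -501.52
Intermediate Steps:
j(R, u) = -2 + u + 2*R (j(R, u) = -2 + ((R + u) + R) = -2 + (u + 2*R) = -2 + u + 2*R)
Z(h, O) = 21 + h
c(s) = -4*s (c(s) = 4*(-s) = -4*s)
c(21)/(Z(-19, -5) + (j(-10, -10) - 1*(-193))) - 501 = (-4*21)/((21 - 19) + ((-2 - 10 + 2*(-10)) - 1*(-193))) - 501 = -84/(2 + ((-2 - 10 - 20) + 193)) - 501 = -84/(2 + (-32 + 193)) - 501 = -84/(2 + 161) - 501 = -84/163 - 501 = -81747/163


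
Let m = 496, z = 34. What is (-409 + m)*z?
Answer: 2958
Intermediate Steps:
(-409 + m)*z = (-409 + 496)*34 = 87*34 = 2958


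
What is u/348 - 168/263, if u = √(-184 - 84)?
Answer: -168/263 + I*√67/174 ≈ -0.63878 + 0.047042*I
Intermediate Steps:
u = 2*I*√67 (u = √(-268) = 2*I*√67 ≈ 16.371*I)
u/348 - 168/263 = (2*I*√67)/348 - 168/263 = (2*I*√67)*(1/348) - 168*1/263 = I*√67/174 - 168/263 = -168/263 + I*√67/174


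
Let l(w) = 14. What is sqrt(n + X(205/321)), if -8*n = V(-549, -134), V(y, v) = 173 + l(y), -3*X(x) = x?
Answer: I*sqrt(38888294)/1284 ≈ 4.8567*I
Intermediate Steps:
X(x) = -x/3
V(y, v) = 187 (V(y, v) = 173 + 14 = 187)
n = -187/8 (n = -1/8*187 = -187/8 ≈ -23.375)
sqrt(n + X(205/321)) = sqrt(-187/8 - 205/(3*321)) = sqrt(-187/8 - 1/3*205/321) = sqrt(-187/8 - 205/963) = sqrt(-181721/7704) = I*sqrt(38888294)/1284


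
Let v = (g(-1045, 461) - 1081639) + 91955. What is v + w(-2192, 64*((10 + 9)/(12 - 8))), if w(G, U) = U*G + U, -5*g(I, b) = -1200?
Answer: -1655508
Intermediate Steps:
g(I, b) = 240 (g(I, b) = -⅕*(-1200) = 240)
v = -989444 (v = (240 - 1081639) + 91955 = -1081399 + 91955 = -989444)
w(G, U) = U + G*U (w(G, U) = G*U + U = U + G*U)
v + w(-2192, 64*((10 + 9)/(12 - 8))) = -989444 + (64*((10 + 9)/(12 - 8)))*(1 - 2192) = -989444 + (64*(19/4))*(-2191) = -989444 + 304*(-2191) = -989444 - 666064 = -1655508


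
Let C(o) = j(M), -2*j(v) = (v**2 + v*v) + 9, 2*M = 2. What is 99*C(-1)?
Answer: -1089/2 ≈ -544.50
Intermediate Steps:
M = 1 (M = (1/2)*2 = 1)
j(v) = -9/2 - v**2 (j(v) = -((v**2 + v*v) + 9)/2 = -((v**2 + v**2) + 9)/2 = -(2*v**2 + 9)/2 = -(9 + 2*v**2)/2 = -9/2 - v**2)
C(o) = -11/2 (C(o) = -9/2 - 1*1**2 = -9/2 - 1*1 = -9/2 - 1 = -11/2)
99*C(-1) = 99*(-11/2) = -1089/2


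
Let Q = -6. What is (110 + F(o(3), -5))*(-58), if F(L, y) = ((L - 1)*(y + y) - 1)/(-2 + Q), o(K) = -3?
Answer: -24389/4 ≈ -6097.3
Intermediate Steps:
F(L, y) = ⅛ - y*(-1 + L)/4 (F(L, y) = ((L - 1)*(y + y) - 1)/(-2 - 6) = ((-1 + L)*(2*y) - 1)/(-8) = (2*y*(-1 + L) - 1)*(-⅛) = (-1 + 2*y*(-1 + L))*(-⅛) = ⅛ - y*(-1 + L)/4)
(110 + F(o(3), -5))*(-58) = (110 + (⅛ + (¼)*(-5) - ¼*(-3)*(-5)))*(-58) = (110 + (⅛ - 5/4 - 15/4))*(-58) = (110 - 39/8)*(-58) = (841/8)*(-58) = -24389/4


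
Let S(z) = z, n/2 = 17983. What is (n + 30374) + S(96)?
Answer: 66436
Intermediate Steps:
n = 35966 (n = 2*17983 = 35966)
(n + 30374) + S(96) = (35966 + 30374) + 96 = 66340 + 96 = 66436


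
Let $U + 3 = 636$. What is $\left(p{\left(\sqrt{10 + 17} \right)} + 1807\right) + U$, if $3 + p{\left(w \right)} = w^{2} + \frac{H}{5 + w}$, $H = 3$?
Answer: $\frac{4913}{2} + \frac{9 \sqrt{3}}{2} \approx 2464.3$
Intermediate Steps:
$U = 633$ ($U = -3 + 636 = 633$)
$p{\left(w \right)} = -3 + w^{2} + \frac{3}{5 + w}$ ($p{\left(w \right)} = -3 + \left(w^{2} + \frac{1}{5 + w} 3\right) = -3 + \left(w^{2} + \frac{3}{5 + w}\right) = -3 + w^{2} + \frac{3}{5 + w}$)
$\left(p{\left(\sqrt{10 + 17} \right)} + 1807\right) + U = \left(\frac{-12 + \left(\sqrt{10 + 17}\right)^{3} - 3 \sqrt{10 + 17} + 5 \left(\sqrt{10 + 17}\right)^{2}}{5 + \sqrt{10 + 17}} + 1807\right) + 633 = \left(\frac{-12 + \left(\sqrt{27}\right)^{3} - 3 \sqrt{27} + 5 \left(\sqrt{27}\right)^{2}}{5 + \sqrt{27}} + 1807\right) + 633 = \left(\frac{-12 + \left(3 \sqrt{3}\right)^{3} - 3 \cdot 3 \sqrt{3} + 5 \left(3 \sqrt{3}\right)^{2}}{5 + 3 \sqrt{3}} + 1807\right) + 633 = \left(\frac{-12 + 81 \sqrt{3} - 9 \sqrt{3} + 5 \cdot 27}{5 + 3 \sqrt{3}} + 1807\right) + 633 = \left(\frac{-12 + 81 \sqrt{3} - 9 \sqrt{3} + 135}{5 + 3 \sqrt{3}} + 1807\right) + 633 = \left(\frac{123 + 72 \sqrt{3}}{5 + 3 \sqrt{3}} + 1807\right) + 633 = \left(1807 + \frac{123 + 72 \sqrt{3}}{5 + 3 \sqrt{3}}\right) + 633 = 2440 + \frac{123 + 72 \sqrt{3}}{5 + 3 \sqrt{3}}$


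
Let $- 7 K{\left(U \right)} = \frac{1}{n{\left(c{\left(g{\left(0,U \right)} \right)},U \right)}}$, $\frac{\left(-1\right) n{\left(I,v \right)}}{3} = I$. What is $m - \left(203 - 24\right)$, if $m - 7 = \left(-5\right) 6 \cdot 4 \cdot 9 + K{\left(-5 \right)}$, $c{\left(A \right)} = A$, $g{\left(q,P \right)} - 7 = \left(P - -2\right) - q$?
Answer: $- \frac{105167}{84} \approx -1252.0$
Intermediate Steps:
$g{\left(q,P \right)} = 9 + P - q$ ($g{\left(q,P \right)} = 7 - \left(-2 + q - P\right) = 7 + \left(2 + P - q\right) = 9 + P - q$)
$n{\left(I,v \right)} = - 3 I$
$K{\left(U \right)} = - \frac{1}{7 \left(-27 - 3 U\right)}$ ($K{\left(U \right)} = - \frac{1}{7 \left(- 3 \left(9 + U - 0\right)\right)} = - \frac{1}{7 \left(- 3 \left(9 + U + 0\right)\right)} = - \frac{1}{7 \left(- 3 \left(9 + U\right)\right)} = - \frac{1}{7 \left(-27 - 3 U\right)}$)
$m = - \frac{90131}{84}$ ($m = 7 + \left(\left(-5\right) 6 \cdot 4 \cdot 9 + \frac{1}{21 \left(9 - 5\right)}\right) = 7 + \left(\left(-30\right) 4 \cdot 9 + \frac{1}{21 \cdot 4}\right) = 7 + \left(\left(-120\right) 9 + \frac{1}{21} \cdot \frac{1}{4}\right) = 7 + \left(-1080 + \frac{1}{84}\right) = 7 - \frac{90719}{84} = - \frac{90131}{84} \approx -1073.0$)
$m - \left(203 - 24\right) = - \frac{90131}{84} - \left(203 - 24\right) = - \frac{90131}{84} - 179 = - \frac{105167}{84}$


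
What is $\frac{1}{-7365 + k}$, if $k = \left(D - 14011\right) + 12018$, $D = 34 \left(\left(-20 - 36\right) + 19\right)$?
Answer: $- \frac{1}{10616} \approx -9.4197 \cdot 10^{-5}$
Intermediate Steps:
$D = -1258$ ($D = 34 \left(-56 + 19\right) = 34 \left(-37\right) = -1258$)
$k = -3251$ ($k = \left(-1258 - 14011\right) + 12018 = -15269 + 12018 = -3251$)
$\frac{1}{-7365 + k} = \frac{1}{-7365 - 3251} = \frac{1}{-10616} = - \frac{1}{10616}$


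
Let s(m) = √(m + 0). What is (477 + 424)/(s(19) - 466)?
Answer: -419866/217137 - 901*√19/217137 ≈ -1.9517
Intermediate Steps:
s(m) = √m
(477 + 424)/(s(19) - 466) = (477 + 424)/(√19 - 466) = 901/(-466 + √19)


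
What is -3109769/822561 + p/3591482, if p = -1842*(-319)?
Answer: -5342672094590/1477106512701 ≈ -3.6170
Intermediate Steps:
p = 587598
-3109769/822561 + p/3591482 = -3109769/822561 + 587598/3591482 = -3109769*1/822561 + 587598*(1/3591482) = -3109769/822561 + 293799/1795741 = -5342672094590/1477106512701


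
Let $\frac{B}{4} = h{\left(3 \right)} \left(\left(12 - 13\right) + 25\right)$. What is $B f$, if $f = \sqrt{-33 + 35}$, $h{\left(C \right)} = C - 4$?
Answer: $- 96 \sqrt{2} \approx -135.76$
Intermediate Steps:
$h{\left(C \right)} = -4 + C$ ($h{\left(C \right)} = C - 4 = -4 + C$)
$f = \sqrt{2} \approx 1.4142$
$B = -96$ ($B = 4 \left(-4 + 3\right) \left(\left(12 - 13\right) + 25\right) = 4 \left(- (\left(12 - 13\right) + 25)\right) = 4 \left(- (-1 + 25)\right) = 4 \left(\left(-1\right) 24\right) = 4 \left(-24\right) = -96$)
$B f = - 96 \sqrt{2}$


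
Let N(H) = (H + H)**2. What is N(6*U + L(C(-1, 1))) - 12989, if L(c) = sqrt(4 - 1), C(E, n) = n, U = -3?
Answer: -11681 - 144*sqrt(3) ≈ -11930.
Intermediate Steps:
L(c) = sqrt(3)
N(H) = 4*H**2 (N(H) = (2*H)**2 = 4*H**2)
N(6*U + L(C(-1, 1))) - 12989 = 4*(6*(-3) + sqrt(3))**2 - 12989 = 4*(-18 + sqrt(3))**2 - 12989 = -12989 + 4*(-18 + sqrt(3))**2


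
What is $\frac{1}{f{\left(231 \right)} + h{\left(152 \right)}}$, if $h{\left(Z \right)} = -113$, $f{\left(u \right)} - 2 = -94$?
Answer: $- \frac{1}{205} \approx -0.0048781$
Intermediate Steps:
$f{\left(u \right)} = -92$ ($f{\left(u \right)} = 2 - 94 = -92$)
$\frac{1}{f{\left(231 \right)} + h{\left(152 \right)}} = \frac{1}{-92 - 113} = \frac{1}{-205} = - \frac{1}{205}$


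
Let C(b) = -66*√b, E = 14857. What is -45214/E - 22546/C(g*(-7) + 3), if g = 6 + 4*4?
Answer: -45214/14857 - 11273*I*√151/4983 ≈ -3.0433 - 27.799*I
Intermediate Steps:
g = 22 (g = 6 + 16 = 22)
-45214/E - 22546/C(g*(-7) + 3) = -45214/14857 - 22546*(-1/(66*√(22*(-7) + 3))) = -45214*1/14857 - 22546*(-1/(66*√(-154 + 3))) = -45214/14857 - 22546*I*√151/9966 = -45214/14857 - 11273*I*√151/4983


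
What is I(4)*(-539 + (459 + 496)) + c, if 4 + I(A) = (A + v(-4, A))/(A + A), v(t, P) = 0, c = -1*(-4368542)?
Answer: 4367086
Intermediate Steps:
c = 4368542
I(A) = -7/2 (I(A) = -4 + (A + 0)/(A + A) = -4 + A/((2*A)) = -4 + A*(1/(2*A)) = -4 + ½ = -7/2)
I(4)*(-539 + (459 + 496)) + c = -7*(-539 + (459 + 496))/2 + 4368542 = -7*(-539 + 955)/2 + 4368542 = -7/2*416 + 4368542 = -1456 + 4368542 = 4367086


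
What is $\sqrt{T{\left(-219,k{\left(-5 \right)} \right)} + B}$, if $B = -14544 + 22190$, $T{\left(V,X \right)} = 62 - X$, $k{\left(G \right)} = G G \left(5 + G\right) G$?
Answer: $2 \sqrt{1927} \approx 87.795$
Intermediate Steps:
$k{\left(G \right)} = G^{3} \left(5 + G\right)$ ($k{\left(G \right)} = G^{2} G \left(5 + G\right) = G^{3} \left(5 + G\right)$)
$B = 7646$
$\sqrt{T{\left(-219,k{\left(-5 \right)} \right)} + B} = \sqrt{\left(62 - \left(-5\right)^{3} \left(5 - 5\right)\right) + 7646} = \sqrt{\left(62 - \left(-125\right) 0\right) + 7646} = \sqrt{\left(62 - 0\right) + 7646} = \sqrt{\left(62 + 0\right) + 7646} = \sqrt{62 + 7646} = \sqrt{7708} = 2 \sqrt{1927}$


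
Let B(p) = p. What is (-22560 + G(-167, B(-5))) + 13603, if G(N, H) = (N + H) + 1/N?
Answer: -1524544/167 ≈ -9129.0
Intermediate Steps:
G(N, H) = H + N + 1/N (G(N, H) = (H + N) + 1/N = H + N + 1/N)
(-22560 + G(-167, B(-5))) + 13603 = (-22560 + (-5 - 167 + 1/(-167))) + 13603 = (-22560 + (-5 - 167 - 1/167)) + 13603 = (-22560 - 28725/167) + 13603 = -3796245/167 + 13603 = -1524544/167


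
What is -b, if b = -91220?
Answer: 91220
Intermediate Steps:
-b = -1*(-91220) = 91220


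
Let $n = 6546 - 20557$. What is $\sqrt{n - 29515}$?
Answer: $i \sqrt{43526} \approx 208.63 i$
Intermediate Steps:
$n = -14011$ ($n = 6546 - 20557 = -14011$)
$\sqrt{n - 29515} = \sqrt{-14011 - 29515} = \sqrt{-43526} = i \sqrt{43526}$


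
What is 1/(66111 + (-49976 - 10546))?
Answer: 1/5589 ≈ 0.00017892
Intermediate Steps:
1/(66111 + (-49976 - 10546)) = 1/(66111 - 60522) = 1/5589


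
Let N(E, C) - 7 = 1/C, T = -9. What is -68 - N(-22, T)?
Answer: -674/9 ≈ -74.889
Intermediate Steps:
N(E, C) = 7 + 1/C
-68 - N(-22, T) = -68 - (7 + 1/(-9)) = -68 - (7 - ⅑) = -68 - 1*62/9 = -68 - 62/9 = -674/9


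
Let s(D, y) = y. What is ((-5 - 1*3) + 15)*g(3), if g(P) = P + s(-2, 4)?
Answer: 49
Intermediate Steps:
g(P) = 4 + P (g(P) = P + 4 = 4 + P)
((-5 - 1*3) + 15)*g(3) = ((-5 - 1*3) + 15)*(4 + 3) = ((-5 - 3) + 15)*7 = (-8 + 15)*7 = 7*7 = 49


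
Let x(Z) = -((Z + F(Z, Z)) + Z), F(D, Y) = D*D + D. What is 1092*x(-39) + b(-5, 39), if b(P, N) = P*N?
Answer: -1533363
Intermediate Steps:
F(D, Y) = D + D**2 (F(D, Y) = D**2 + D = D + D**2)
b(P, N) = N*P
x(Z) = -2*Z - Z*(1 + Z) (x(Z) = -((Z + Z*(1 + Z)) + Z) = -(2*Z + Z*(1 + Z)) = -2*Z - Z*(1 + Z))
1092*x(-39) + b(-5, 39) = 1092*(-39*(-3 - 1*(-39))) + 39*(-5) = 1092*(-39*(-3 + 39)) - 195 = 1092*(-39*36) - 195 = 1092*(-1404) - 195 = -1533168 - 195 = -1533363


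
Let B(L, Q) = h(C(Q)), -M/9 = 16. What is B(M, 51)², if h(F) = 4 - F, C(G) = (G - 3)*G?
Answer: 5973136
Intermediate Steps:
M = -144 (M = -9*16 = -144)
C(G) = G*(-3 + G) (C(G) = (-3 + G)*G = G*(-3 + G))
B(L, Q) = 4 - Q*(-3 + Q)
B(M, 51)² = (4 - 1*51*(-3 + 51))² = (4 - 1*51*48)² = (4 - 2448)² = (-2444)² = 5973136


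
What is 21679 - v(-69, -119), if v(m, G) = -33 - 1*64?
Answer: 21776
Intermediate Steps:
v(m, G) = -97 (v(m, G) = -33 - 64 = -97)
21679 - v(-69, -119) = 21679 - 1*(-97) = 21679 + 97 = 21776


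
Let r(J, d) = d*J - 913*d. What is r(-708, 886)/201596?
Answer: -718103/100798 ≈ -7.1242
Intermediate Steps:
r(J, d) = -913*d + J*d (r(J, d) = J*d - 913*d = -913*d + J*d)
r(-708, 886)/201596 = (886*(-913 - 708))/201596 = (886*(-1621))*(1/201596) = -1436206*1/201596 = -718103/100798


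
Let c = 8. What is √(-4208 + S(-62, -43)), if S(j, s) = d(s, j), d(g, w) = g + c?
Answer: I*√4243 ≈ 65.138*I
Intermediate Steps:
d(g, w) = 8 + g (d(g, w) = g + 8 = 8 + g)
S(j, s) = 8 + s
√(-4208 + S(-62, -43)) = √(-4208 + (8 - 43)) = √(-4208 - 35) = √(-4243) = I*√4243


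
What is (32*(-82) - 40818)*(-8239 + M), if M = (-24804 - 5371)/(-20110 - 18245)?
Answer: 2745331699628/7671 ≈ 3.5788e+8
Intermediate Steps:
M = 6035/7671 (M = -30175/(-38355) = -30175*(-1/38355) = 6035/7671 ≈ 0.78673)
(32*(-82) - 40818)*(-8239 + M) = (32*(-82) - 40818)*(-8239 + 6035/7671) = (-2624 - 40818)*(-63195334/7671) = -43442*(-63195334/7671) = 2745331699628/7671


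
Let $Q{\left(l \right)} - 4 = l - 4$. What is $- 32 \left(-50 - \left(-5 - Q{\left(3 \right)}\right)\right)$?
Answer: $1344$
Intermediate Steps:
$Q{\left(l \right)} = l$ ($Q{\left(l \right)} = 4 + \left(l - 4\right) = 4 + \left(-4 + l\right) = l$)
$- 32 \left(-50 - \left(-5 - Q{\left(3 \right)}\right)\right) = - 32 \left(-50 + \left(\left(3 + 14\right) - 9\right)\right) = - 32 \left(-50 + \left(17 - 9\right)\right) = - 32 \left(-50 + 8\right) = \left(-32\right) \left(-42\right) = 1344$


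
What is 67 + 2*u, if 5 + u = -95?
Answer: -133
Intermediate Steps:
u = -100 (u = -5 - 95 = -100)
67 + 2*u = 67 + 2*(-100) = 67 - 200 = -133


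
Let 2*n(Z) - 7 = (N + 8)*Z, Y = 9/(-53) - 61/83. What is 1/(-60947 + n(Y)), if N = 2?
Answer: -8798/536220713 ≈ -1.6407e-5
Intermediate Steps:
Y = -3980/4399 (Y = 9*(-1/53) - 61*1/83 = -9/53 - 61/83 = -3980/4399 ≈ -0.90475)
n(Z) = 7/2 + 5*Z (n(Z) = 7/2 + ((2 + 8)*Z)/2 = 7/2 + (10*Z)/2 = 7/2 + 5*Z)
1/(-60947 + n(Y)) = 1/(-60947 + (7/2 + 5*(-3980/4399))) = 1/(-60947 + (7/2 - 19900/4399)) = 1/(-60947 - 9007/8798) = 1/(-536220713/8798) = -8798/536220713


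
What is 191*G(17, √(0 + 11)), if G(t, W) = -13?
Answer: -2483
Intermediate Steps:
191*G(17, √(0 + 11)) = 191*(-13) = -2483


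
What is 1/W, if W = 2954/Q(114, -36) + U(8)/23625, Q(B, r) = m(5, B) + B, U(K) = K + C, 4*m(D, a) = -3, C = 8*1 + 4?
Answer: 713475/18610804 ≈ 0.038337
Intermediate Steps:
C = 12 (C = 8 + 4 = 12)
m(D, a) = -¾ (m(D, a) = (¼)*(-3) = -¾)
U(K) = 12 + K (U(K) = K + 12 = 12 + K)
Q(B, r) = -¾ + B
W = 18610804/713475 (W = 2954/(-¾ + 114) + (12 + 8)/23625 = 2954/(453/4) + 20*(1/23625) = 2954*(4/453) + 4/4725 = 11816/453 + 4/4725 = 18610804/713475 ≈ 26.085)
1/W = 1/(18610804/713475) = 713475/18610804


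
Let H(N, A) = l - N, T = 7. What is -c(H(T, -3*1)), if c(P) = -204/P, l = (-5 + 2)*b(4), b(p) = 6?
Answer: -204/25 ≈ -8.1600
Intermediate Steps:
l = -18 (l = (-5 + 2)*6 = -3*6 = -18)
H(N, A) = -18 - N
-c(H(T, -3*1)) = -(-204)/(-18 - 1*7) = -(-204)/(-18 - 7) = -(-204)/(-25) = -(-204)*(-1)/25 = -1*204/25 = -204/25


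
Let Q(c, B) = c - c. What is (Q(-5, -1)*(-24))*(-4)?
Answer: 0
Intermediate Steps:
Q(c, B) = 0
(Q(-5, -1)*(-24))*(-4) = (0*(-24))*(-4) = 0*(-4) = 0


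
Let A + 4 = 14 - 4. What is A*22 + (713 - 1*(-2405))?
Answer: 3250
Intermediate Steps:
A = 6 (A = -4 + (14 - 4) = -4 + 10 = 6)
A*22 + (713 - 1*(-2405)) = 6*22 + (713 - 1*(-2405)) = 132 + (713 + 2405) = 132 + 3118 = 3250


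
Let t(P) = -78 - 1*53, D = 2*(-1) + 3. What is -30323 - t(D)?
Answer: -30192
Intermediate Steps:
D = 1 (D = -2 + 3 = 1)
t(P) = -131 (t(P) = -78 - 53 = -131)
-30323 - t(D) = -30323 - 1*(-131) = -30323 + 131 = -30192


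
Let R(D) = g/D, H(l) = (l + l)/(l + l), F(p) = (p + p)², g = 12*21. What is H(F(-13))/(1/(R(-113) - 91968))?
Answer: -10392636/113 ≈ -91970.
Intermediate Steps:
g = 252
F(p) = 4*p² (F(p) = (2*p)² = 4*p²)
H(l) = 1 (H(l) = (2*l)/((2*l)) = (2*l)*(1/(2*l)) = 1)
R(D) = 252/D
H(F(-13))/(1/(R(-113) - 91968)) = 1/1/(252/(-113) - 91968) = 1/1/(252*(-1/113) - 91968) = 1/1/(-252/113 - 91968) = 1/1/(-10392636/113) = 1/(-113/10392636) = 1*(-10392636/113) = -10392636/113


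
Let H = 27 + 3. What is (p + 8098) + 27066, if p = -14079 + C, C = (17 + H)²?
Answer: 23294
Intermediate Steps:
H = 30
C = 2209 (C = (17 + 30)² = 47² = 2209)
p = -11870 (p = -14079 + 2209 = -11870)
(p + 8098) + 27066 = (-11870 + 8098) + 27066 = -3772 + 27066 = 23294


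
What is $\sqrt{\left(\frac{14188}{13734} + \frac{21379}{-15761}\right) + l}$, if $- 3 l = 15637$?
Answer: $\frac{2 i \sqrt{1696126571937777994}}{36076929} \approx 72.199 i$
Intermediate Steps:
$l = - \frac{15637}{3}$ ($l = \left(- \frac{1}{3}\right) 15637 = - \frac{15637}{3} \approx -5212.3$)
$\sqrt{\left(\frac{14188}{13734} + \frac{21379}{-15761}\right) + l} = \sqrt{\left(\frac{14188}{13734} + \frac{21379}{-15761}\right) - \frac{15637}{3}} = \sqrt{\left(14188 \cdot \frac{1}{13734} + 21379 \left(- \frac{1}{15761}\right)\right) - \frac{15637}{3}} = \sqrt{\left(\frac{7094}{6867} - \frac{21379}{15761}\right) - \frac{15637}{3}} = \sqrt{- \frac{35001059}{108230787} - \frac{15637}{3}} = \sqrt{- \frac{564169939832}{108230787}} = \frac{2 i \sqrt{1696126571937777994}}{36076929}$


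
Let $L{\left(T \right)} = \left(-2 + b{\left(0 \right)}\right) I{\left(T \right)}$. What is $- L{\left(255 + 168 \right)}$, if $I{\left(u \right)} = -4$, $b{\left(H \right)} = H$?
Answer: $-8$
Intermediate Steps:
$L{\left(T \right)} = 8$ ($L{\left(T \right)} = \left(-2 + 0\right) \left(-4\right) = \left(-2\right) \left(-4\right) = 8$)
$- L{\left(255 + 168 \right)} = \left(-1\right) 8 = -8$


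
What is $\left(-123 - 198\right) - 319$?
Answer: $-640$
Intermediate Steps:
$\left(-123 - 198\right) - 319 = -321 - 319 = -640$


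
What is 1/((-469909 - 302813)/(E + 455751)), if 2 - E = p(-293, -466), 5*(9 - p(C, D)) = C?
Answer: -2278427/3863610 ≈ -0.58971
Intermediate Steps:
p(C, D) = 9 - C/5
E = -328/5 (E = 2 - (9 - ⅕*(-293)) = 2 - (9 + 293/5) = 2 - 1*338/5 = 2 - 338/5 = -328/5 ≈ -65.600)
1/((-469909 - 302813)/(E + 455751)) = 1/((-469909 - 302813)/(-328/5 + 455751)) = 1/(-772722/2278427/5) = 1/(-772722*5/2278427) = 1/(-3863610/2278427) = -2278427/3863610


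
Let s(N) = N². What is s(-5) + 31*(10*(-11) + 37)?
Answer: -2238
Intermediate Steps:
s(-5) + 31*(10*(-11) + 37) = (-5)² + 31*(10*(-11) + 37) = 25 + 31*(-110 + 37) = 25 + 31*(-73) = 25 - 2263 = -2238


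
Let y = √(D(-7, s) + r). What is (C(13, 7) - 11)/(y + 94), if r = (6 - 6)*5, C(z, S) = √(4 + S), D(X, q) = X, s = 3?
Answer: -1034/8843 + 94*√11/8843 - I*√77/8843 + 11*I*√7/8843 ≈ -0.081673 + 0.0022988*I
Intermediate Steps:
r = 0 (r = 0*5 = 0)
y = I*√7 (y = √(-7 + 0) = √(-7) = I*√7 ≈ 2.6458*I)
(C(13, 7) - 11)/(y + 94) = (√(4 + 7) - 11)/(I*√7 + 94) = (√11 - 11)/(94 + I*√7) = (-11 + √11)/(94 + I*√7)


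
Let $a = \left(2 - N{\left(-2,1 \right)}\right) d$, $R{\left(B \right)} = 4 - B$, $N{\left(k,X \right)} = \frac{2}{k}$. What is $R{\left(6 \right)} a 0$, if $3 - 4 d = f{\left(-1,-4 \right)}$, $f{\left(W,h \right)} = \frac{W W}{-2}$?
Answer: $0$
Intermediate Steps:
$f{\left(W,h \right)} = - \frac{W^{2}}{2}$ ($f{\left(W,h \right)} = W^{2} \left(- \frac{1}{2}\right) = - \frac{W^{2}}{2}$)
$d = \frac{7}{8}$ ($d = \frac{3}{4} - \frac{\left(- \frac{1}{2}\right) \left(-1\right)^{2}}{4} = \frac{3}{4} - \frac{\left(- \frac{1}{2}\right) 1}{4} = \frac{3}{4} - - \frac{1}{8} = \frac{3}{4} + \frac{1}{8} = \frac{7}{8} \approx 0.875$)
$a = \frac{21}{8}$ ($a = \left(2 - \frac{2}{-2}\right) \frac{7}{8} = \left(2 - 2 \left(- \frac{1}{2}\right)\right) \frac{7}{8} = \left(2 - -1\right) \frac{7}{8} = \left(2 + 1\right) \frac{7}{8} = 3 \cdot \frac{7}{8} = \frac{21}{8} \approx 2.625$)
$R{\left(6 \right)} a 0 = \left(4 - 6\right) \frac{21}{8} \cdot 0 = \left(-2\right) \frac{21}{8} \cdot 0 = \left(- \frac{21}{4}\right) 0 = 0$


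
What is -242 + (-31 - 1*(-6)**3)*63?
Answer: 11413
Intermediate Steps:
-242 + (-31 - 1*(-6)**3)*63 = -242 + (-31 - 1*(-216))*63 = -242 + (-31 + 216)*63 = -242 + 185*63 = -242 + 11655 = 11413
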